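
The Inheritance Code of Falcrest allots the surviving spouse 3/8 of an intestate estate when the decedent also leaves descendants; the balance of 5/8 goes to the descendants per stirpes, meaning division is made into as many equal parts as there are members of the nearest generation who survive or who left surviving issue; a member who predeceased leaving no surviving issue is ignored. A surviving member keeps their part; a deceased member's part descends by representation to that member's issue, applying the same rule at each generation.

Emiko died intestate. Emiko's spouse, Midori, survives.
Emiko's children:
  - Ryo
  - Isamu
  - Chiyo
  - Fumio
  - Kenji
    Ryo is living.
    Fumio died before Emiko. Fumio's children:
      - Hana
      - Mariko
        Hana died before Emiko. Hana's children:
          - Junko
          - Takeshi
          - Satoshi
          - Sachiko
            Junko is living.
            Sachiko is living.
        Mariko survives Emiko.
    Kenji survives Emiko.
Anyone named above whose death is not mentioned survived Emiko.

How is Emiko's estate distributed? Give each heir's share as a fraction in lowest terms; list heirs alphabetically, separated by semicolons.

Midori, as surviving spouse, takes 3/8.
The remaining 5/8 passes to Emiko's descendants per stirpes.
The 5/8 is divided into 5 equal shares of 1/8 among Ryo, Isamu, Chiyo, Fumio, Kenji.
Ryo is living and takes 1/8.
Isamu is living and takes 1/8.
Chiyo is living and takes 1/8.
Fumio predeceased; the 1/8 allotted to Fumio's branch passes to Fumio's issue by representation.
The 1/8 is divided into 2 equal shares of 1/16 among Hana, Mariko.
Hana predeceased; the 1/16 allotted to Hana's branch passes to Hana's issue by representation.
The 1/16 is divided into 4 equal shares of 1/64 among Junko, Takeshi, Satoshi, Sachiko.
Junko is living and takes 1/64.
Takeshi is living and takes 1/64.
Satoshi is living and takes 1/64.
Sachiko is living and takes 1/64.
Mariko is living and takes 1/16.
Kenji is living and takes 1/8.

Chiyo 1/8; Isamu 1/8; Junko 1/64; Kenji 1/8; Mariko 1/16; Midori 3/8; Ryo 1/8; Sachiko 1/64; Satoshi 1/64; Takeshi 1/64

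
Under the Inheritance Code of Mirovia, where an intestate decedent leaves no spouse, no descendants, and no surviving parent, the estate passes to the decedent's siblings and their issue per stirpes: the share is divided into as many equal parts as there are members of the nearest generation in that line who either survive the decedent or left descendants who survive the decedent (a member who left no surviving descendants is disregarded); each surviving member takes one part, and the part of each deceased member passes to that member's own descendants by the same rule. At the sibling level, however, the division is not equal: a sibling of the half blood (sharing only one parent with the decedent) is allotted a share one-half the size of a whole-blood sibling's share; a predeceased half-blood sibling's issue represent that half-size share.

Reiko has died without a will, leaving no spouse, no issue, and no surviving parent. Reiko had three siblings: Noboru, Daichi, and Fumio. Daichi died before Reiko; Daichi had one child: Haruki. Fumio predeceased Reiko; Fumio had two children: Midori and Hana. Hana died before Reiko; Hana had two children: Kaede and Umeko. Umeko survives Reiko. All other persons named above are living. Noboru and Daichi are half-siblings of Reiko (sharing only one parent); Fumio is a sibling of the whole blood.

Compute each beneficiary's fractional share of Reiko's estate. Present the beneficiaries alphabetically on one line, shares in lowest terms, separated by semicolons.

Haruki 1/4; Kaede 1/8; Midori 1/4; Noboru 1/4; Umeko 1/8

No spouse, descendants, or parent survives, so the estate passes to Reiko's siblings per stirpes.
Half-blood siblings count for one-half the weight of whole-blood siblings at the initial division.
Dividing 1 in proportion to weights (total weight 2): Noboru (weight 1/2) → 1/4; Daichi (weight 1/2) → 1/4; Fumio (weight 1) → 1/2.
Noboru is living and takes 1/4.
Daichi predeceased; the 1/4 allotted to Daichi's branch passes to Daichi's issue by representation.
Haruki is the sole taker at this level and receives the full 1/4.
Fumio predeceased; the 1/2 allotted to Fumio's branch passes to Fumio's issue by representation.
The 1/2 is divided into 2 equal shares of 1/4 among Midori, Hana.
Midori is living and takes 1/4.
Hana predeceased; the 1/4 allotted to Hana's branch passes to Hana's issue by representation.
The 1/4 is divided into 2 equal shares of 1/8 among Kaede, Umeko.
Kaede is living and takes 1/8.
Umeko is living and takes 1/8.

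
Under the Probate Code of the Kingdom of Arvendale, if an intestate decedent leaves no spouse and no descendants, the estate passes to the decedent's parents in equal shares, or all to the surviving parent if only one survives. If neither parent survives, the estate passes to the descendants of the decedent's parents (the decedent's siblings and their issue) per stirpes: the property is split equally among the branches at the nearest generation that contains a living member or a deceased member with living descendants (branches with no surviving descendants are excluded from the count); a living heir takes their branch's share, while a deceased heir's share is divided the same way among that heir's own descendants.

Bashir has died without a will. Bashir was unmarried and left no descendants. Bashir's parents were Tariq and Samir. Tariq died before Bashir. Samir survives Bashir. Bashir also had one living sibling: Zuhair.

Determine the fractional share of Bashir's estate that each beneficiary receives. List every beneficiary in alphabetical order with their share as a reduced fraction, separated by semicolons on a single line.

Samir 1

Only one parent, Samir, survives, so Samir takes the entire estate. The siblings take nothing because a surviving parent has priority.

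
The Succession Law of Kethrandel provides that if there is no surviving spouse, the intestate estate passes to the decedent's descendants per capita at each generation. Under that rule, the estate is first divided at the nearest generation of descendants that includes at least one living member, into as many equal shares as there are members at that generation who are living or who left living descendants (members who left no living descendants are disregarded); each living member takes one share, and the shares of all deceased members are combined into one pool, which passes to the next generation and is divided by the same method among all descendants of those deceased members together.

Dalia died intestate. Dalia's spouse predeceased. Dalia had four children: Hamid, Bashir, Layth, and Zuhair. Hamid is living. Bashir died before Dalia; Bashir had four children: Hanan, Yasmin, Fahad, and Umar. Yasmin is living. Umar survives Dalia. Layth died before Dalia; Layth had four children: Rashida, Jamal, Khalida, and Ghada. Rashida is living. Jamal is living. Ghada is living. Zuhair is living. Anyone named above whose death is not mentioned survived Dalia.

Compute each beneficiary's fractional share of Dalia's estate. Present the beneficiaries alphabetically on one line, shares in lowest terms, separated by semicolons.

There is no surviving spouse, so the entire estate passes to Dalia's descendants per capita at each generation.
At generation 1 (Hamid, Bashir, Layth, Zuhair) there are 4 shares of (1)/4 = 1/4 each.
Living: Hamid and Zuhair — each takes 1/4.
Deceased: Bashir and Layth. Their combined 1/2 is pooled and carried to generation 2.
At generation 2 (Hanan, Yasmin, Fahad, Umar, Rashida, Jamal, Khalida, Ghada) there are 8 shares of (1/2)/8 = 1/16 each.
Living: Hanan, Yasmin, Fahad, Umar, Rashida, Jamal, Khalida, and Ghada — each takes 1/16.

Fahad 1/16; Ghada 1/16; Hamid 1/4; Hanan 1/16; Jamal 1/16; Khalida 1/16; Rashida 1/16; Umar 1/16; Yasmin 1/16; Zuhair 1/4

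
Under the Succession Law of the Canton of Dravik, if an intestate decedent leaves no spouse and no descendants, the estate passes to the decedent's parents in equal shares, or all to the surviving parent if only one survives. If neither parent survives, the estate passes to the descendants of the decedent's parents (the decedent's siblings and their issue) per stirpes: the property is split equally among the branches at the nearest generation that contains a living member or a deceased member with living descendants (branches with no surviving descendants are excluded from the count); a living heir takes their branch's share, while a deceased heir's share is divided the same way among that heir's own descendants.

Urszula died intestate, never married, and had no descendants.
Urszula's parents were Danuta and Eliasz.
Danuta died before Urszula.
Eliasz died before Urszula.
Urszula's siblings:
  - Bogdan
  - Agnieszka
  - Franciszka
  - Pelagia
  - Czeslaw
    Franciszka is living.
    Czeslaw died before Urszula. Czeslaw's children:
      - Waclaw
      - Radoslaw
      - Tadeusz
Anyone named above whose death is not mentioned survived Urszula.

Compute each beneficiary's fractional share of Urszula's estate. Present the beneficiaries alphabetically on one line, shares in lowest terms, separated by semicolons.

Agnieszka 1/5; Bogdan 1/5; Franciszka 1/5; Pelagia 1/5; Radoslaw 1/15; Tadeusz 1/15; Waclaw 1/15

Neither parent survives and there are no descendants, so the estate passes to Urszula's siblings and their issue per stirpes.
The estate is divided into 5 equal shares of 1/5 among Bogdan, Agnieszka, Franciszka, Pelagia, Czeslaw.
Bogdan is living and takes 1/5.
Agnieszka is living and takes 1/5.
Franciszka is living and takes 1/5.
Pelagia is living and takes 1/5.
Czeslaw predeceased; the 1/5 allotted to Czeslaw's branch passes to Czeslaw's issue by representation.
The 1/5 is divided into 3 equal shares of 1/15 among Waclaw, Radoslaw, Tadeusz.
Waclaw is living and takes 1/15.
Radoslaw is living and takes 1/15.
Tadeusz is living and takes 1/15.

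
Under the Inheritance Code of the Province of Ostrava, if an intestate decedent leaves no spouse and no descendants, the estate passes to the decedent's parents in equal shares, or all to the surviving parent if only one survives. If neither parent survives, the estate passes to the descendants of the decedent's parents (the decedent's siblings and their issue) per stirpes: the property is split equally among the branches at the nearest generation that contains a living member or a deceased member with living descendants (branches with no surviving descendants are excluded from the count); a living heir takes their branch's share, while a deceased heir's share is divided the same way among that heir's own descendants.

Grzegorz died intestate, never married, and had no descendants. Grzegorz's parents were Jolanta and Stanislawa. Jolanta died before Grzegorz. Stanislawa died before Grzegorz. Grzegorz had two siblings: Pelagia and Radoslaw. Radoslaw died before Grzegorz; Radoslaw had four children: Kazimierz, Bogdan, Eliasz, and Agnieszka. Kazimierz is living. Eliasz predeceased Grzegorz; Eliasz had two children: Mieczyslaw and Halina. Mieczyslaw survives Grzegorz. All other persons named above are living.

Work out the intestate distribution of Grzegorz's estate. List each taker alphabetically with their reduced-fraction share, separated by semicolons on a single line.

Neither parent survives and there are no descendants, so the estate passes to Grzegorz's siblings and their issue per stirpes.
The estate is divided into 2 equal shares of 1/2 among Pelagia, Radoslaw.
Pelagia is living and takes 1/2.
Radoslaw predeceased; the 1/2 allotted to Radoslaw's branch passes to Radoslaw's issue by representation.
The 1/2 is divided into 4 equal shares of 1/8 among Kazimierz, Bogdan, Eliasz, Agnieszka.
Kazimierz is living and takes 1/8.
Bogdan is living and takes 1/8.
Eliasz predeceased; the 1/8 allotted to Eliasz's branch passes to Eliasz's issue by representation.
The 1/8 is divided into 2 equal shares of 1/16 among Mieczyslaw, Halina.
Mieczyslaw is living and takes 1/16.
Halina is living and takes 1/16.
Agnieszka is living and takes 1/8.

Agnieszka 1/8; Bogdan 1/8; Halina 1/16; Kazimierz 1/8; Mieczyslaw 1/16; Pelagia 1/2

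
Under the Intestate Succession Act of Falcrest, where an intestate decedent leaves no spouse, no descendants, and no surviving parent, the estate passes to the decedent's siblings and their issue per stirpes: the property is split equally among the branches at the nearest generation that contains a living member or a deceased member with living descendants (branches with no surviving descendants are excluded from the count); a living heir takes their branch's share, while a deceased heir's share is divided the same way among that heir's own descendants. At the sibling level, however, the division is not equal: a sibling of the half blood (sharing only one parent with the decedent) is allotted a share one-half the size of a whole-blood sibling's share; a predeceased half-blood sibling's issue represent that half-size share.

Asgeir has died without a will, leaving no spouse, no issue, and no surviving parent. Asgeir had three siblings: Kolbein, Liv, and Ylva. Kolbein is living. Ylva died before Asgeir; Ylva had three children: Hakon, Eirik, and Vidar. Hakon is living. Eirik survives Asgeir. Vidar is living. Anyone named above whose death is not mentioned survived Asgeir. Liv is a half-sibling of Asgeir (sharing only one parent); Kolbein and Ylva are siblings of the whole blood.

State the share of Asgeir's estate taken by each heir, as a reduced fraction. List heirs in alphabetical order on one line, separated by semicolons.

Eirik 2/15; Hakon 2/15; Kolbein 2/5; Liv 1/5; Vidar 2/15

No spouse, descendants, or parent survives, so the estate passes to Asgeir's siblings per stirpes.
Half-blood siblings count for one-half the weight of whole-blood siblings at the initial division.
Dividing 1 in proportion to weights (total weight 5/2): Kolbein (weight 1) → 2/5; Liv (weight 1/2) → 1/5; Ylva (weight 1) → 2/5.
Kolbein is living and takes 2/5.
Liv is living and takes 1/5.
Ylva predeceased; the 2/5 allotted to Ylva's branch passes to Ylva's issue by representation.
The 2/5 is divided into 3 equal shares of 2/15 among Hakon, Eirik, Vidar.
Hakon is living and takes 2/15.
Eirik is living and takes 2/15.
Vidar is living and takes 2/15.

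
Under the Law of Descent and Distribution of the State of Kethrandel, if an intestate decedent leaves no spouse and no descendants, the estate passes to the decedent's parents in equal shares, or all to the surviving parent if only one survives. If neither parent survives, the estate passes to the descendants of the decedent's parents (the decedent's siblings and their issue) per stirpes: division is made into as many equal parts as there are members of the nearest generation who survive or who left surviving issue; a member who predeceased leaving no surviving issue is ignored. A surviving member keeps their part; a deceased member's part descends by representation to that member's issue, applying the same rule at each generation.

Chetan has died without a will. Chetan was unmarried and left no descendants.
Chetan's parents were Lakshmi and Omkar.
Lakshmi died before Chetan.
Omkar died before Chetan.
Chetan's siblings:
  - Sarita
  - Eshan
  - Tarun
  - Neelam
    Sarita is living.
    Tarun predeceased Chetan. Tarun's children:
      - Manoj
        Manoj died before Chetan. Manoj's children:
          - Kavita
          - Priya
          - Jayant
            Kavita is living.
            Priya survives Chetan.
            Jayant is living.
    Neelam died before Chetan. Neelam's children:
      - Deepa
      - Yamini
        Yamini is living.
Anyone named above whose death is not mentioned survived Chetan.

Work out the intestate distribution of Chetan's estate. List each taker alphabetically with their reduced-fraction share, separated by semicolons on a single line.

Deepa 1/8; Eshan 1/4; Jayant 1/12; Kavita 1/12; Priya 1/12; Sarita 1/4; Yamini 1/8

Neither parent survives and there are no descendants, so the estate passes to Chetan's siblings and their issue per stirpes.
The estate is divided into 4 equal shares of 1/4 among Sarita, Eshan, Tarun, Neelam.
Sarita is living and takes 1/4.
Eshan is living and takes 1/4.
Tarun predeceased; the 1/4 allotted to Tarun's branch passes to Tarun's issue by representation.
Manoj's line is the sole branch at this level, so the full 1/4 passes to Manoj's issue by representation.
The 1/4 is divided into 3 equal shares of 1/12 among Kavita, Priya, Jayant.
Kavita is living and takes 1/12.
Priya is living and takes 1/12.
Jayant is living and takes 1/12.
Neelam predeceased; the 1/4 allotted to Neelam's branch passes to Neelam's issue by representation.
The 1/4 is divided into 2 equal shares of 1/8 among Deepa, Yamini.
Deepa is living and takes 1/8.
Yamini is living and takes 1/8.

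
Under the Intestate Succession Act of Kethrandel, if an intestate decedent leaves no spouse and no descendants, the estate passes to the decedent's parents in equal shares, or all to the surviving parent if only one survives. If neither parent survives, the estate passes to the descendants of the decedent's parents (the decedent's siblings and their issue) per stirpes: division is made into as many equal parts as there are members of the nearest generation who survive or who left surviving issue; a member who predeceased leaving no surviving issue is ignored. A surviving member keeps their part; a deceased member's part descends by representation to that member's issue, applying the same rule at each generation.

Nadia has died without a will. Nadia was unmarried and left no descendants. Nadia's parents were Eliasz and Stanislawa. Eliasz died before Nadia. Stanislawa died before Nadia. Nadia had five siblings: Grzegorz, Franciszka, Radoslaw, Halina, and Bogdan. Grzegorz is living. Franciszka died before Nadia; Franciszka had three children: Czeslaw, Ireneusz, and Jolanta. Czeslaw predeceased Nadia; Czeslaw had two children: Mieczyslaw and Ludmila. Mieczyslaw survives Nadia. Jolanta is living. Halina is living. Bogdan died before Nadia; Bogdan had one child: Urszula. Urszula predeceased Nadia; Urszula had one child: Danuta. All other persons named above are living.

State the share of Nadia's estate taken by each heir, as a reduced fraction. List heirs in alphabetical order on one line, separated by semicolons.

Danuta 1/5; Grzegorz 1/5; Halina 1/5; Ireneusz 1/15; Jolanta 1/15; Ludmila 1/30; Mieczyslaw 1/30; Radoslaw 1/5

Neither parent survives and there are no descendants, so the estate passes to Nadia's siblings and their issue per stirpes.
The estate is divided into 5 equal shares of 1/5 among Grzegorz, Franciszka, Radoslaw, Halina, Bogdan.
Grzegorz is living and takes 1/5.
Franciszka predeceased; the 1/5 allotted to Franciszka's branch passes to Franciszka's issue by representation.
The 1/5 is divided into 3 equal shares of 1/15 among Czeslaw, Ireneusz, Jolanta.
Czeslaw predeceased; the 1/15 allotted to Czeslaw's branch passes to Czeslaw's issue by representation.
The 1/15 is divided into 2 equal shares of 1/30 among Mieczyslaw, Ludmila.
Mieczyslaw is living and takes 1/30.
Ludmila is living and takes 1/30.
Ireneusz is living and takes 1/15.
Jolanta is living and takes 1/15.
Radoslaw is living and takes 1/5.
Halina is living and takes 1/5.
Bogdan predeceased; the 1/5 allotted to Bogdan's branch passes to Bogdan's issue by representation.
Urszula's line is the sole branch at this level, so the full 1/5 passes to Urszula's issue by representation.
Danuta is the sole taker at this level and receives the full 1/5.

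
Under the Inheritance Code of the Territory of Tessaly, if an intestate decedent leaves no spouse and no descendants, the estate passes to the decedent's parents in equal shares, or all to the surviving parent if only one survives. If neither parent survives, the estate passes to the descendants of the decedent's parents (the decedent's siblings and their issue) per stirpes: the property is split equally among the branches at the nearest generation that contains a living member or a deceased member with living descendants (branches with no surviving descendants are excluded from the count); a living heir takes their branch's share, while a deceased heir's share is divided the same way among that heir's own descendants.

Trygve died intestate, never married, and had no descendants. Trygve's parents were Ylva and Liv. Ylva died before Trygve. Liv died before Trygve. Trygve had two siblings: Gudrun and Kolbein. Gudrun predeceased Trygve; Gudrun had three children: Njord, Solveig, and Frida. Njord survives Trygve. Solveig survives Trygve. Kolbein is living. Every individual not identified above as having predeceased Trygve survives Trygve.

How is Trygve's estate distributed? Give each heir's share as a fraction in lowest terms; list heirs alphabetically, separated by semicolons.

Neither parent survives and there are no descendants, so the estate passes to Trygve's siblings and their issue per stirpes.
The estate is divided into 2 equal shares of 1/2 among Gudrun, Kolbein.
Gudrun predeceased; the 1/2 allotted to Gudrun's branch passes to Gudrun's issue by representation.
The 1/2 is divided into 3 equal shares of 1/6 among Njord, Solveig, Frida.
Njord is living and takes 1/6.
Solveig is living and takes 1/6.
Frida is living and takes 1/6.
Kolbein is living and takes 1/2.

Frida 1/6; Kolbein 1/2; Njord 1/6; Solveig 1/6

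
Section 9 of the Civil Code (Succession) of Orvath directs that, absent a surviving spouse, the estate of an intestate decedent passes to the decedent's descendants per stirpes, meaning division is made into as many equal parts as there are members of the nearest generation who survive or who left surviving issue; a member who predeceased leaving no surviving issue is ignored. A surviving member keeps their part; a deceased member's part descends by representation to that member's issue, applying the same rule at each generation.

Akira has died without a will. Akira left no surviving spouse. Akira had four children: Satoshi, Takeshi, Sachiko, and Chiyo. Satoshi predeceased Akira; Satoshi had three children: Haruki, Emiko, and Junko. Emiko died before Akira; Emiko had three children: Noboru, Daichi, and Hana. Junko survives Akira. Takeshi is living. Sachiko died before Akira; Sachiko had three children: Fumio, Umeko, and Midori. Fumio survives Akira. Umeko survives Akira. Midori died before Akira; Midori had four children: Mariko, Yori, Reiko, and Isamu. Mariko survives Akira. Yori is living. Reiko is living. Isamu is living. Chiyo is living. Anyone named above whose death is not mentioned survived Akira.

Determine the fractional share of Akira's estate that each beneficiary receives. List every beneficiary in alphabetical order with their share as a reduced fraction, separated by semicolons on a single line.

Chiyo 1/4; Daichi 1/36; Fumio 1/12; Hana 1/36; Haruki 1/12; Isamu 1/48; Junko 1/12; Mariko 1/48; Noboru 1/36; Reiko 1/48; Takeshi 1/4; Umeko 1/12; Yori 1/48

There is no surviving spouse, so the entire estate passes to Akira's descendants per stirpes.
The estate is divided into 4 equal shares of 1/4 among Satoshi, Takeshi, Sachiko, Chiyo.
Satoshi predeceased; the 1/4 allotted to Satoshi's branch passes to Satoshi's issue by representation.
The 1/4 is divided into 3 equal shares of 1/12 among Haruki, Emiko, Junko.
Haruki is living and takes 1/12.
Emiko predeceased; the 1/12 allotted to Emiko's branch passes to Emiko's issue by representation.
The 1/12 is divided into 3 equal shares of 1/36 among Noboru, Daichi, Hana.
Noboru is living and takes 1/36.
Daichi is living and takes 1/36.
Hana is living and takes 1/36.
Junko is living and takes 1/12.
Takeshi is living and takes 1/4.
Sachiko predeceased; the 1/4 allotted to Sachiko's branch passes to Sachiko's issue by representation.
The 1/4 is divided into 3 equal shares of 1/12 among Fumio, Umeko, Midori.
Fumio is living and takes 1/12.
Umeko is living and takes 1/12.
Midori predeceased; the 1/12 allotted to Midori's branch passes to Midori's issue by representation.
The 1/12 is divided into 4 equal shares of 1/48 among Mariko, Yori, Reiko, Isamu.
Mariko is living and takes 1/48.
Yori is living and takes 1/48.
Reiko is living and takes 1/48.
Isamu is living and takes 1/48.
Chiyo is living and takes 1/4.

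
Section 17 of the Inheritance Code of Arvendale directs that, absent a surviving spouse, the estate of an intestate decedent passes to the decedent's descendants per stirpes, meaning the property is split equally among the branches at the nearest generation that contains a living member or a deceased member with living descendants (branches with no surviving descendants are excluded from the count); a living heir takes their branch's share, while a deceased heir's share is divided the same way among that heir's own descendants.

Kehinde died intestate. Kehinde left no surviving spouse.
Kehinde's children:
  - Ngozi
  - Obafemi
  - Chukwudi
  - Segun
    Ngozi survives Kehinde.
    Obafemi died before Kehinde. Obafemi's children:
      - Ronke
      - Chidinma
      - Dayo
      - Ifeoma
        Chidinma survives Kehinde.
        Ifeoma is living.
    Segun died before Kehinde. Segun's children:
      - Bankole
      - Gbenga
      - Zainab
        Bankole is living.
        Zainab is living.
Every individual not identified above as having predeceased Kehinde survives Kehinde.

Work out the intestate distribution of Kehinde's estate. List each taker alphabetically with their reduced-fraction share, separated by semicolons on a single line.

There is no surviving spouse, so the entire estate passes to Kehinde's descendants per stirpes.
The estate is divided into 4 equal shares of 1/4 among Ngozi, Obafemi, Chukwudi, Segun.
Ngozi is living and takes 1/4.
Obafemi predeceased; the 1/4 allotted to Obafemi's branch passes to Obafemi's issue by representation.
The 1/4 is divided into 4 equal shares of 1/16 among Ronke, Chidinma, Dayo, Ifeoma.
Ronke is living and takes 1/16.
Chidinma is living and takes 1/16.
Dayo is living and takes 1/16.
Ifeoma is living and takes 1/16.
Chukwudi is living and takes 1/4.
Segun predeceased; the 1/4 allotted to Segun's branch passes to Segun's issue by representation.
The 1/4 is divided into 3 equal shares of 1/12 among Bankole, Gbenga, Zainab.
Bankole is living and takes 1/12.
Gbenga is living and takes 1/12.
Zainab is living and takes 1/12.

Bankole 1/12; Chidinma 1/16; Chukwudi 1/4; Dayo 1/16; Gbenga 1/12; Ifeoma 1/16; Ngozi 1/4; Ronke 1/16; Zainab 1/12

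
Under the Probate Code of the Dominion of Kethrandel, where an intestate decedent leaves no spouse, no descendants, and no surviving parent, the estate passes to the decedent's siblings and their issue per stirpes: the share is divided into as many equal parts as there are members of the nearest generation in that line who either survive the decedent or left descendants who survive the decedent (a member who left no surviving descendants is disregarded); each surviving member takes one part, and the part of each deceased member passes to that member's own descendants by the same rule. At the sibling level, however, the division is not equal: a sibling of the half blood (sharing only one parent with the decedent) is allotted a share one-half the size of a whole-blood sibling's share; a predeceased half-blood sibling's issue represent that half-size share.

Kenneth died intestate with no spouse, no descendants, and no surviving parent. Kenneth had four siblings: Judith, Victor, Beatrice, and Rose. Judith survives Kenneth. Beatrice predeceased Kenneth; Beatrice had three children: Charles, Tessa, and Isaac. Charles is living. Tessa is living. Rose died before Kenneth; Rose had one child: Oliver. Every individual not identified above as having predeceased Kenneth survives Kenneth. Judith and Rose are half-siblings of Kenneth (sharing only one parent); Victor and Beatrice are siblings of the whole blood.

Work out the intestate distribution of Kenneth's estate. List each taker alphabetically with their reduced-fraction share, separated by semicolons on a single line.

No spouse, descendants, or parent survives, so the estate passes to Kenneth's siblings per stirpes.
Half-blood siblings count for one-half the weight of whole-blood siblings at the initial division.
Dividing 1 in proportion to weights (total weight 3): Judith (weight 1/2) → 1/6; Victor (weight 1) → 1/3; Beatrice (weight 1) → 1/3; Rose (weight 1/2) → 1/6.
Judith is living and takes 1/6.
Victor is living and takes 1/3.
Beatrice predeceased; the 1/3 allotted to Beatrice's branch passes to Beatrice's issue by representation.
The 1/3 is divided into 3 equal shares of 1/9 among Charles, Tessa, Isaac.
Charles is living and takes 1/9.
Tessa is living and takes 1/9.
Isaac is living and takes 1/9.
Rose predeceased; the 1/6 allotted to Rose's branch passes to Rose's issue by representation.
Oliver is the sole taker at this level and receives the full 1/6.

Charles 1/9; Isaac 1/9; Judith 1/6; Oliver 1/6; Tessa 1/9; Victor 1/3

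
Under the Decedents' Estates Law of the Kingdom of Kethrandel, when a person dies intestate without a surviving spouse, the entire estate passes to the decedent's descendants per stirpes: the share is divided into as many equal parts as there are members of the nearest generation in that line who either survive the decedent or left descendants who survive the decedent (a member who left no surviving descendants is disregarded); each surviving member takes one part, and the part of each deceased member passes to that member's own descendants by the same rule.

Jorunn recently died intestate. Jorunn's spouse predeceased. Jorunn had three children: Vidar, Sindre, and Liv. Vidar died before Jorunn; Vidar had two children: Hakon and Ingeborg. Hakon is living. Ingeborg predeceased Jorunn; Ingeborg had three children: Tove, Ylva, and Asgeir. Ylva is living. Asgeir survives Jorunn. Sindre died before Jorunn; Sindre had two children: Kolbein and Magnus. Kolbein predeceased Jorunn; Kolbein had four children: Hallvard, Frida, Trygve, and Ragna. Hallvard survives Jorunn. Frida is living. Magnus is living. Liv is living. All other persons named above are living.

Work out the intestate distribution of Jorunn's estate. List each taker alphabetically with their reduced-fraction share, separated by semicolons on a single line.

Asgeir 1/18; Frida 1/24; Hakon 1/6; Hallvard 1/24; Liv 1/3; Magnus 1/6; Ragna 1/24; Tove 1/18; Trygve 1/24; Ylva 1/18

There is no surviving spouse, so the entire estate passes to Jorunn's descendants per stirpes.
The estate is divided into 3 equal shares of 1/3 among Vidar, Sindre, Liv.
Vidar predeceased; the 1/3 allotted to Vidar's branch passes to Vidar's issue by representation.
The 1/3 is divided into 2 equal shares of 1/6 among Hakon, Ingeborg.
Hakon is living and takes 1/6.
Ingeborg predeceased; the 1/6 allotted to Ingeborg's branch passes to Ingeborg's issue by representation.
The 1/6 is divided into 3 equal shares of 1/18 among Tove, Ylva, Asgeir.
Tove is living and takes 1/18.
Ylva is living and takes 1/18.
Asgeir is living and takes 1/18.
Sindre predeceased; the 1/3 allotted to Sindre's branch passes to Sindre's issue by representation.
The 1/3 is divided into 2 equal shares of 1/6 among Kolbein, Magnus.
Kolbein predeceased; the 1/6 allotted to Kolbein's branch passes to Kolbein's issue by representation.
The 1/6 is divided into 4 equal shares of 1/24 among Hallvard, Frida, Trygve, Ragna.
Hallvard is living and takes 1/24.
Frida is living and takes 1/24.
Trygve is living and takes 1/24.
Ragna is living and takes 1/24.
Magnus is living and takes 1/6.
Liv is living and takes 1/3.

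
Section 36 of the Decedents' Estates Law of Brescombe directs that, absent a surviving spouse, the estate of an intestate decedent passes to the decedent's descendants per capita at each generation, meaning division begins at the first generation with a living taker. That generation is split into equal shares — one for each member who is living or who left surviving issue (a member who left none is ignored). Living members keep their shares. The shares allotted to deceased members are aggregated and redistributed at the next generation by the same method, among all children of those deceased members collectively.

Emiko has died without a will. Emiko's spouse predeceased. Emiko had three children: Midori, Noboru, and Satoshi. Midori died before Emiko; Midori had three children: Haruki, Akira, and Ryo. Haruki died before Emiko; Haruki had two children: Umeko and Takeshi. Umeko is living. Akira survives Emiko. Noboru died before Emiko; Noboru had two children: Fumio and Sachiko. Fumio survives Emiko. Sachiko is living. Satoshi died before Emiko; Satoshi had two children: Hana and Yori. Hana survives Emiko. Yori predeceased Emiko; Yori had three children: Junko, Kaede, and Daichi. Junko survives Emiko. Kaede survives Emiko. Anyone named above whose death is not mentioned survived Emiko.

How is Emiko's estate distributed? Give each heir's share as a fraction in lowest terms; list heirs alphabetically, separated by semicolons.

Akira 1/7; Daichi 2/35; Fumio 1/7; Hana 1/7; Junko 2/35; Kaede 2/35; Ryo 1/7; Sachiko 1/7; Takeshi 2/35; Umeko 2/35

There is no surviving spouse, so the entire estate passes to Emiko's descendants per capita at each generation.
No one at generation 1 (Midori, Noboru, Satoshi) is living; moving to the next generation.
At generation 2 (Haruki, Akira, Ryo, Fumio, Sachiko, Hana, Yori) there are 7 shares of (1)/7 = 1/7 each.
Living: Akira, Ryo, Fumio, Sachiko, and Hana — each takes 1/7.
Deceased: Haruki and Yori. Their combined 2/7 is pooled and carried to generation 3.
At generation 3 (Umeko, Takeshi, Junko, Kaede, Daichi) there are 5 shares of (2/7)/5 = 2/35 each.
Living: Umeko, Takeshi, Junko, Kaede, and Daichi — each takes 2/35.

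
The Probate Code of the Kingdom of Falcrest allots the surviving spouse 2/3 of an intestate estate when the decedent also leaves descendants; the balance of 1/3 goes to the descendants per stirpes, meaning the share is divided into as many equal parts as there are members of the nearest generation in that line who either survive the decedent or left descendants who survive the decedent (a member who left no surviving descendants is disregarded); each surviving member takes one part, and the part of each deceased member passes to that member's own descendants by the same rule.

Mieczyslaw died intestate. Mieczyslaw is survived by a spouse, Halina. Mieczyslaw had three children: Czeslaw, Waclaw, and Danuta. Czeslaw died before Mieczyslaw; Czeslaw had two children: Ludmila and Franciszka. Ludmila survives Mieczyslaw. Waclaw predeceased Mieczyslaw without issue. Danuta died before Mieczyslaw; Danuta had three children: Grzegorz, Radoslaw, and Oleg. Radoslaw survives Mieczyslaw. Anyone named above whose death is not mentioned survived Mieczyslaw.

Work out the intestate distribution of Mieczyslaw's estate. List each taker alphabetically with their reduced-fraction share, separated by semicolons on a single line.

Halina, as surviving spouse, takes 2/3.
The remaining 1/3 passes to Mieczyslaw's descendants per stirpes.
Waclaw left no surviving issue, so that branch lapses and is disregarded.
The 1/3 is divided into 2 equal shares of 1/6 among Czeslaw, Danuta.
Czeslaw predeceased; the 1/6 allotted to Czeslaw's branch passes to Czeslaw's issue by representation.
The 1/6 is divided into 2 equal shares of 1/12 among Ludmila, Franciszka.
Ludmila is living and takes 1/12.
Franciszka is living and takes 1/12.
Danuta predeceased; the 1/6 allotted to Danuta's branch passes to Danuta's issue by representation.
The 1/6 is divided into 3 equal shares of 1/18 among Grzegorz, Radoslaw, Oleg.
Grzegorz is living and takes 1/18.
Radoslaw is living and takes 1/18.
Oleg is living and takes 1/18.

Franciszka 1/12; Grzegorz 1/18; Halina 2/3; Ludmila 1/12; Oleg 1/18; Radoslaw 1/18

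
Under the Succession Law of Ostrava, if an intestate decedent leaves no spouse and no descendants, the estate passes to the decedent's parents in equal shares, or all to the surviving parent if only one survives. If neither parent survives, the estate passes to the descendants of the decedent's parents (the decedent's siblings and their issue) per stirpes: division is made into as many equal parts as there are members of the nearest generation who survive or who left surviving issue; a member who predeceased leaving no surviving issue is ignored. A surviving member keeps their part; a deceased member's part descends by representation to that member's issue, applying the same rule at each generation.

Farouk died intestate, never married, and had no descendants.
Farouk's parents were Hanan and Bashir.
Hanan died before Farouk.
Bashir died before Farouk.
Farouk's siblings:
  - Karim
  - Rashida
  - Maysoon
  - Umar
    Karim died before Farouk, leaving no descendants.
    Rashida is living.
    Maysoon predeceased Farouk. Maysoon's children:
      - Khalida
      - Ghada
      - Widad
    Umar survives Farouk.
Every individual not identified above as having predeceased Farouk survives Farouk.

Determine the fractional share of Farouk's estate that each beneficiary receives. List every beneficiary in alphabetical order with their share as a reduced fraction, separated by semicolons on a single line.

Neither parent survives and there are no descendants, so the estate passes to Farouk's siblings and their issue per stirpes.
Karim left no surviving issue, so that branch lapses and is disregarded.
The estate is divided into 3 equal shares of 1/3 among Rashida, Maysoon, Umar.
Rashida is living and takes 1/3.
Maysoon predeceased; the 1/3 allotted to Maysoon's branch passes to Maysoon's issue by representation.
The 1/3 is divided into 3 equal shares of 1/9 among Khalida, Ghada, Widad.
Khalida is living and takes 1/9.
Ghada is living and takes 1/9.
Widad is living and takes 1/9.
Umar is living and takes 1/3.

Ghada 1/9; Khalida 1/9; Rashida 1/3; Umar 1/3; Widad 1/9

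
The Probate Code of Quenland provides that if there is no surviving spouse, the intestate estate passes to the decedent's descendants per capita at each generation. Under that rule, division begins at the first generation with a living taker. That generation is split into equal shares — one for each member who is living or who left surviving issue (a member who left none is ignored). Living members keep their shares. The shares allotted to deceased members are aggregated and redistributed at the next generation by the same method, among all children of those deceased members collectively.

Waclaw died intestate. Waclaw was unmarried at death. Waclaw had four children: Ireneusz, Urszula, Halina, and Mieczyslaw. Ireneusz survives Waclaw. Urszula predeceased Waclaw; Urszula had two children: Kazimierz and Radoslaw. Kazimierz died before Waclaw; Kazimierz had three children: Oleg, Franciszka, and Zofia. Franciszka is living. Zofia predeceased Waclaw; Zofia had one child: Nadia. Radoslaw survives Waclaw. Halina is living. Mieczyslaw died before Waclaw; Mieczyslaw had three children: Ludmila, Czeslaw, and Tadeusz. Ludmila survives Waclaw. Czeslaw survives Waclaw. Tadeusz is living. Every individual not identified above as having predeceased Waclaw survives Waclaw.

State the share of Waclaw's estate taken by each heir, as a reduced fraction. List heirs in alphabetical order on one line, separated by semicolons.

There is no surviving spouse, so the entire estate passes to Waclaw's descendants per capita at each generation.
At generation 1 (Ireneusz, Urszula, Halina, Mieczyslaw) there are 4 shares of (1)/4 = 1/4 each.
Living: Ireneusz and Halina — each takes 1/4.
Deceased: Urszula and Mieczyslaw. Their combined 1/2 is pooled and carried to generation 2.
At generation 2 (Kazimierz, Radoslaw, Ludmila, Czeslaw, Tadeusz) there are 5 shares of (1/2)/5 = 1/10 each.
Living: Radoslaw, Ludmila, Czeslaw, and Tadeusz — each takes 1/10.
Deceased: Kazimierz. That 1/10 share is carried to generation 3.
At generation 3 (Oleg, Franciszka, Zofia) there are 3 shares of (1/10)/3 = 1/30 each.
Living: Oleg and Franciszka — each takes 1/30.
Deceased: Zofia. That 1/30 share is carried to generation 4.
At generation 4 (Nadia) there are 1 shares of (1/30)/1 = 1/30 each.
Living: Nadia — each takes 1/30.

Czeslaw 1/10; Franciszka 1/30; Halina 1/4; Ireneusz 1/4; Ludmila 1/10; Nadia 1/30; Oleg 1/30; Radoslaw 1/10; Tadeusz 1/10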